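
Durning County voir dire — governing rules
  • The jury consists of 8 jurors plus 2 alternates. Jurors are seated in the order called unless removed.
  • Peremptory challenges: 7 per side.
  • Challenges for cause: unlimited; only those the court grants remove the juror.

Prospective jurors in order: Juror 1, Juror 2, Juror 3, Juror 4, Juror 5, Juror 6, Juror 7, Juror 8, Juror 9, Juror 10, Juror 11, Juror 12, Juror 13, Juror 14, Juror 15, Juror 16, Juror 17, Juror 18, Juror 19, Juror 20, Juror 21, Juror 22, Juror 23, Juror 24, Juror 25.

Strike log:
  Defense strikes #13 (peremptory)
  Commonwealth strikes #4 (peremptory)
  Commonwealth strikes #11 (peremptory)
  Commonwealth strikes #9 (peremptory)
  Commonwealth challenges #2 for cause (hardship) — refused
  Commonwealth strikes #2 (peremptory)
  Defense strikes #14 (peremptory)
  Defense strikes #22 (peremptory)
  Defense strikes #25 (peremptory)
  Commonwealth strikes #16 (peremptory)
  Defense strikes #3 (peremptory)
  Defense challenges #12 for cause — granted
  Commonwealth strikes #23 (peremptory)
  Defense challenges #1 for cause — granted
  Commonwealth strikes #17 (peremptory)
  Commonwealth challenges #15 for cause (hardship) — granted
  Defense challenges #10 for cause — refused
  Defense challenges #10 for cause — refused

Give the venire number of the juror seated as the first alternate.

Removed: #1, #2, #3, #4, #9, #11, #12, #13, #14, #15, #16, #17, #22, #23, #25. (#10 stays — for-cause denied.)
Filling seats in venire order through position 9: #5, #6, #7, #8, #10, #18, #19, #20, #21.
So alternate 1 is #21.

21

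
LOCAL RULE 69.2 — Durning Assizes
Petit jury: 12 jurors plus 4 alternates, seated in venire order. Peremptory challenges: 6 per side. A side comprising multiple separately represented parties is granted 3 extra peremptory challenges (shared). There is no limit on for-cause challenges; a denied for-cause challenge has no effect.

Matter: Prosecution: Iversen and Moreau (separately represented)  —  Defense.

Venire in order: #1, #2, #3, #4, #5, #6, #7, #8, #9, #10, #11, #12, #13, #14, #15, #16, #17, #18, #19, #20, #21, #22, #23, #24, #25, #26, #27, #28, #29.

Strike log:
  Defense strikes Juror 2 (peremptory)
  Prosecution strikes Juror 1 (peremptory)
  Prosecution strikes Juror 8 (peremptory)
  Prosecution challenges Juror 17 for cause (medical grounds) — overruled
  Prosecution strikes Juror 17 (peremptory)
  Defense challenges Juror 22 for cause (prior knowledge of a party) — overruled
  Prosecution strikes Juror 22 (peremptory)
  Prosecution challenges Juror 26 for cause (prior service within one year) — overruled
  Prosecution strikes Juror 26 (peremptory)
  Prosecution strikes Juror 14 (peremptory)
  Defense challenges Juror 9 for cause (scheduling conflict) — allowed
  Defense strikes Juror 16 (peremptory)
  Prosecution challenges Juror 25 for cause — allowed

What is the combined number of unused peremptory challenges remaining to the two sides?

7

Prosecution allotment: 6 base + 3 multi-party = 9. Defense allotment: 6.
Prosecution peremptories used: #1, #8, #17, #22, #26, #14 — 6 (for-cause on #17, #26, #25 don't count).
Defense peremptories used: #2, #16 — 2 (for-cause on #22, #9 don't count).
Remaining: (9 − 6) + (6 − 2) = 7.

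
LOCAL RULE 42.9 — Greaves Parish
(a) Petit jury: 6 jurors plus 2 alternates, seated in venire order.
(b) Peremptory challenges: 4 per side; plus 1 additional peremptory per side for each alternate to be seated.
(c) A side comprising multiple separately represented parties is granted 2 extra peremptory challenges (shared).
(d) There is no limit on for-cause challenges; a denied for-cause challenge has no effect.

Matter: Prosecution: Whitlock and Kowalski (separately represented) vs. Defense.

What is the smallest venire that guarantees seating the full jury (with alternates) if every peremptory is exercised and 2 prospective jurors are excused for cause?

Seats to fill: 6 + 2 alternates = 8.
Peremptories — Prosecution: 4 + 1×2 + 2 = 8; Defense: 4 + 1×2 = 6; total 14.
For-cause removals: 2.
Minimum venire: 8 + 14 + 2 = 24.

24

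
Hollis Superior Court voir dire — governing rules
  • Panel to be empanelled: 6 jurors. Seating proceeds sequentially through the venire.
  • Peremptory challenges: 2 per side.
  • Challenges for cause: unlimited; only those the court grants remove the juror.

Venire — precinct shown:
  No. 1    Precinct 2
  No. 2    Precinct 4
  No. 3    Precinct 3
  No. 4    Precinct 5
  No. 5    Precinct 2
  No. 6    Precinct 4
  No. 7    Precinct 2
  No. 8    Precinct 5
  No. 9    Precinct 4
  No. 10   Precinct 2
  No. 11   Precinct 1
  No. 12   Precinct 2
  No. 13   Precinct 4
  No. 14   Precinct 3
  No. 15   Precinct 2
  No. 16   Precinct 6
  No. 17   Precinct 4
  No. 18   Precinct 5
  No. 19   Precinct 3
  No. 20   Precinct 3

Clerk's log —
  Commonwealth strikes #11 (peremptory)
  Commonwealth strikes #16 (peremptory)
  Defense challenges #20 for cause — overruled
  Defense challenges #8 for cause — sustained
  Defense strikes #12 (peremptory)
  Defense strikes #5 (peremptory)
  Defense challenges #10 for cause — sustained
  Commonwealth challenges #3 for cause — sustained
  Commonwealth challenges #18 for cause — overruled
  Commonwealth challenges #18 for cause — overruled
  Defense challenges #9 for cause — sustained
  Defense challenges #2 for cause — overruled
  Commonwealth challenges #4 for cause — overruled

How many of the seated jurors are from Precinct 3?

0

Removed: #3, #5, #8, #9, #10, #11, #12, #16.
Seated jurors 1–6: #1, #2, #4, #6, #7, #13.
None of those are in Precinct 3 → 0.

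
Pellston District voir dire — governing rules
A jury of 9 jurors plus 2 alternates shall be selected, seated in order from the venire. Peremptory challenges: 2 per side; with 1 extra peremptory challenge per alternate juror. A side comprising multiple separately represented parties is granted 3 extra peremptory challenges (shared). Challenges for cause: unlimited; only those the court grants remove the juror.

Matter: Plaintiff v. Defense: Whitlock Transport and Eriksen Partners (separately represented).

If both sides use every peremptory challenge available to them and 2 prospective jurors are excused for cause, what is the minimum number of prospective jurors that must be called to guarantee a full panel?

24

Seats to fill: 9 + 2 alternates = 11.
Peremptories — Plaintiff: 2 + 1×2 = 4; Defense: 2 + 1×2 + 3 = 7; total 11.
For-cause removals: 2.
Minimum venire: 11 + 11 + 2 = 24.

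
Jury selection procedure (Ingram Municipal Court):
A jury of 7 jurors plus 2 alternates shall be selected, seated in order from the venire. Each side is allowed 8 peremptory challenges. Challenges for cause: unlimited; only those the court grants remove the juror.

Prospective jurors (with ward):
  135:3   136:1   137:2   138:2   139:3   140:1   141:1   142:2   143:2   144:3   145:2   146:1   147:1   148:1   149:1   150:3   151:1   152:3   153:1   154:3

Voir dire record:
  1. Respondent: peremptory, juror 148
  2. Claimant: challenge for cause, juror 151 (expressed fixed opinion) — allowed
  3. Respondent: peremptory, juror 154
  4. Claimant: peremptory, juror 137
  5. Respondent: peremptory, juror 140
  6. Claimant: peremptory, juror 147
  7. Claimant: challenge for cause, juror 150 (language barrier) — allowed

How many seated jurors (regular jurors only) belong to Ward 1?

2

Removed: #137, #140, #147, #148, #150, #151, #154.
Seated jurors 1–7: #135, #136, #138, #139, #141, #142, #143 (alternates #144, #145 not counted).
Of those, in Ward 1: #136, #141 → 2.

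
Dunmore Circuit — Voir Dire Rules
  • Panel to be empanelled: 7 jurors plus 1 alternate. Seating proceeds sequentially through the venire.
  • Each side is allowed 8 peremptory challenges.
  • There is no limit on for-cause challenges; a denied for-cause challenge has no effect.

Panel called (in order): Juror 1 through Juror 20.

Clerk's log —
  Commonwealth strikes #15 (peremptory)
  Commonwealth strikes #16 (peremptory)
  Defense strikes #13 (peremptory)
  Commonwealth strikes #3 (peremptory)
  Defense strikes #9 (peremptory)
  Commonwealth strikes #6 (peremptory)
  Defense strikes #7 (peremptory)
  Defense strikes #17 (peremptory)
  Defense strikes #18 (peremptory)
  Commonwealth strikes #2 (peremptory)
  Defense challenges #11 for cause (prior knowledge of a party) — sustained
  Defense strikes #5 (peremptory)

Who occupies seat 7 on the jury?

Removed: #2, #3, #5, #6, #7, #9, #11, #13, #15, #16, #17, #18.
Filling seats in venire order through position 7: #1, #4, #8, #10, #12, #14, #19.
So seat 7 is #19.

19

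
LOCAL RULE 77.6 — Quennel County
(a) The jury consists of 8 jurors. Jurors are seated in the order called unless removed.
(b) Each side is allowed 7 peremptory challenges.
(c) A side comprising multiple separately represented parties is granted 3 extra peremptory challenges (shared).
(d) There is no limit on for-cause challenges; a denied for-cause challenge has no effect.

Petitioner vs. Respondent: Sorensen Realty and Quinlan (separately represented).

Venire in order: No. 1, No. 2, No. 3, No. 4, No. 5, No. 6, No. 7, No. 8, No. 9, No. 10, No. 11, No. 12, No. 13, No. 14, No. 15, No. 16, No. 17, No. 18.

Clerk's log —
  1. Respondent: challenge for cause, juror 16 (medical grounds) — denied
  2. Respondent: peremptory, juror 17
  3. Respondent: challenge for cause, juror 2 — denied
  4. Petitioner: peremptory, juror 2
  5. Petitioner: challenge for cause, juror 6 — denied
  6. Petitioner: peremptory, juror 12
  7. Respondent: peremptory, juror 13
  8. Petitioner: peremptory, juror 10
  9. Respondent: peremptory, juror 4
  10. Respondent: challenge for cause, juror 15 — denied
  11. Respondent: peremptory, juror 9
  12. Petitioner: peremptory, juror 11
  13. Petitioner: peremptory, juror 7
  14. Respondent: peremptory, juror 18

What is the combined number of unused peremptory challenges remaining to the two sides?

Petitioner allotment: 7. Respondent allotment: 7 base + 3 multi-party = 10.
Petitioner peremptories used: #2, #12, #10, #11, #7 — 5 (the for-cause on #6 doesn't count).
Respondent peremptories used: #17, #13, #4, #9, #18 — 5 (for-cause on #16, #2, #15 don't count).
Remaining: (7 − 5) + (10 − 5) = 7.

7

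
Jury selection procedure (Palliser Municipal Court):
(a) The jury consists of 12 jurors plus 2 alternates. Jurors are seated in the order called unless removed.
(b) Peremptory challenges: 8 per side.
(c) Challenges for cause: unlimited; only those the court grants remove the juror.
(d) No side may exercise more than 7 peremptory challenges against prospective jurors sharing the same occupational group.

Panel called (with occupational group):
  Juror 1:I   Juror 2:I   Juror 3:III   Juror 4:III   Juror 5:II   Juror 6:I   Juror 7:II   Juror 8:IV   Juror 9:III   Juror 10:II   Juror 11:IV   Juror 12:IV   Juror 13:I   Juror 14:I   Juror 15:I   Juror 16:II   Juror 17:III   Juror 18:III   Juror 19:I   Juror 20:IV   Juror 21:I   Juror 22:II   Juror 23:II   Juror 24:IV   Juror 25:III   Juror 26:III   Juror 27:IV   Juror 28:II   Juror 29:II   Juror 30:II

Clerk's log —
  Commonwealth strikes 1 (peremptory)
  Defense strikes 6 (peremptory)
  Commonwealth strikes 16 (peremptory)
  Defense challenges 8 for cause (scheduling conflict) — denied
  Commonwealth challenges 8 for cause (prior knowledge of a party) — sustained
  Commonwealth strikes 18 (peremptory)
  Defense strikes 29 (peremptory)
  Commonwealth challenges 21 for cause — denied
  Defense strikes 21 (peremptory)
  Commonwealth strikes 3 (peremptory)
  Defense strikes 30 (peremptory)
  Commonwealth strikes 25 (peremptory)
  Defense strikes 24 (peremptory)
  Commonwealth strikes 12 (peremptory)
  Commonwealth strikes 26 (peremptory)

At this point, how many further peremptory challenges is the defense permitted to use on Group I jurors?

3

Defense peremptories so far: #6, #29, #21, #30, #24 — 5 of 8 used, 3 left overall.
Against Group I: #6, #21 — 2 used; per-group cap 7 leaves 5.
Binding limit: min(3, 5) = 3.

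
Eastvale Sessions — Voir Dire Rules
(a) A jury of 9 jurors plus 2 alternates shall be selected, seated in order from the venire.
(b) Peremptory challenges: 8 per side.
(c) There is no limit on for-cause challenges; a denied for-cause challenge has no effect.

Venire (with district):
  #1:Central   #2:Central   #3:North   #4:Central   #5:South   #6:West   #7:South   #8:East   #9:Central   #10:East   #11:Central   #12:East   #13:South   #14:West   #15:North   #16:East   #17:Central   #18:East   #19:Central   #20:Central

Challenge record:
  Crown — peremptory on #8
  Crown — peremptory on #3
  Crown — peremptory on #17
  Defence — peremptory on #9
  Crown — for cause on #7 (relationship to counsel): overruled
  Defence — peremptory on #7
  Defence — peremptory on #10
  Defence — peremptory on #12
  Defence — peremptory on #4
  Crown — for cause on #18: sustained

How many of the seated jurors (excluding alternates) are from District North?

1

Removed: #3, #4, #7, #8, #9, #10, #12, #17, #18.
Seated jurors 1–9: #1, #2, #5, #6, #11, #13, #14, #15, #16 (alternates #19, #20 not counted).
Of those, in District North: #15 → 1.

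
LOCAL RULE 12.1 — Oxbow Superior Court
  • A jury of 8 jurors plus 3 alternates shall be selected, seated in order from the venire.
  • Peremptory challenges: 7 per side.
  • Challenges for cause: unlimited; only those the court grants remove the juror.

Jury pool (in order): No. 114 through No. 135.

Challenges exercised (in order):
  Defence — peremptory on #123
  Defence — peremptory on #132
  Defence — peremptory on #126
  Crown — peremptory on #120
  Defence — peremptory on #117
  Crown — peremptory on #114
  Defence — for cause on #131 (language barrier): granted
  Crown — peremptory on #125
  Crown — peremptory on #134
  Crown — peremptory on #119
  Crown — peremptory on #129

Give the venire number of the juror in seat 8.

128

Removed: #114, #117, #119, #120, #123, #125, #126, #129, #131, #132, #134.
Filling seats in venire order through position 8: #115, #116, #118, #121, #122, #124, #127, #128.
So seat 8 is #128.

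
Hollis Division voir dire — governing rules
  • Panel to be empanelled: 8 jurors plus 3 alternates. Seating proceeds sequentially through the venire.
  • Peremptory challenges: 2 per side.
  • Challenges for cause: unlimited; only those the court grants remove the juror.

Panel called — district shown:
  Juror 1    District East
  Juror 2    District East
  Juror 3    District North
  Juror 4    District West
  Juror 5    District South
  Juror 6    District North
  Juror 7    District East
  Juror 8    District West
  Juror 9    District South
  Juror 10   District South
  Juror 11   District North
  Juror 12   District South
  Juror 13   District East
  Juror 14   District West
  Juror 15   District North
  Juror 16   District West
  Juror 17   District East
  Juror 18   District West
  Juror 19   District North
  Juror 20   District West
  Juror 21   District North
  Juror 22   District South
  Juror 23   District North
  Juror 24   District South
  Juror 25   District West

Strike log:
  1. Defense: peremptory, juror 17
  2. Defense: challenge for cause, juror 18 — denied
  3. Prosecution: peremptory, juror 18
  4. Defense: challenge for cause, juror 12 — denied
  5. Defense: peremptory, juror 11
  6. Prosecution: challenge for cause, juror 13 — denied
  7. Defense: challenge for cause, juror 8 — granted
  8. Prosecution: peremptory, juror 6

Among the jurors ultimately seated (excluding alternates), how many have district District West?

1

Removed: #6, #8, #11, #17, #18.
Seated jurors 1–8: #1, #2, #3, #4, #5, #7, #9, #10 (alternates #12, #13, #14 not counted).
Of those, in District West: #4 → 1.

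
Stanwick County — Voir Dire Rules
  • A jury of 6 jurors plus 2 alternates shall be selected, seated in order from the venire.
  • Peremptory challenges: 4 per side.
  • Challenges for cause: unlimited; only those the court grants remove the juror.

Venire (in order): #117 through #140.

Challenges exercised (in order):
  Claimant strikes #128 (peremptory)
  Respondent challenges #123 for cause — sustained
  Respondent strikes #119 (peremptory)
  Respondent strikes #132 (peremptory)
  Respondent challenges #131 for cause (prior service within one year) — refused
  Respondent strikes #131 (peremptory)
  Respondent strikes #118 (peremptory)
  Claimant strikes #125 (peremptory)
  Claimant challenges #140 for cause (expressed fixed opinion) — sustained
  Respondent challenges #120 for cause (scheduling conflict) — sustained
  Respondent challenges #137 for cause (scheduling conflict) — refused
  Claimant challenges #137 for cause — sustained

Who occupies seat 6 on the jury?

127

Removed: #118, #119, #120, #123, #125, #128, #131, #132, #137, #140.
Filling seats in venire order through position 6: #117, #121, #122, #124, #126, #127.
So seat 6 is #127.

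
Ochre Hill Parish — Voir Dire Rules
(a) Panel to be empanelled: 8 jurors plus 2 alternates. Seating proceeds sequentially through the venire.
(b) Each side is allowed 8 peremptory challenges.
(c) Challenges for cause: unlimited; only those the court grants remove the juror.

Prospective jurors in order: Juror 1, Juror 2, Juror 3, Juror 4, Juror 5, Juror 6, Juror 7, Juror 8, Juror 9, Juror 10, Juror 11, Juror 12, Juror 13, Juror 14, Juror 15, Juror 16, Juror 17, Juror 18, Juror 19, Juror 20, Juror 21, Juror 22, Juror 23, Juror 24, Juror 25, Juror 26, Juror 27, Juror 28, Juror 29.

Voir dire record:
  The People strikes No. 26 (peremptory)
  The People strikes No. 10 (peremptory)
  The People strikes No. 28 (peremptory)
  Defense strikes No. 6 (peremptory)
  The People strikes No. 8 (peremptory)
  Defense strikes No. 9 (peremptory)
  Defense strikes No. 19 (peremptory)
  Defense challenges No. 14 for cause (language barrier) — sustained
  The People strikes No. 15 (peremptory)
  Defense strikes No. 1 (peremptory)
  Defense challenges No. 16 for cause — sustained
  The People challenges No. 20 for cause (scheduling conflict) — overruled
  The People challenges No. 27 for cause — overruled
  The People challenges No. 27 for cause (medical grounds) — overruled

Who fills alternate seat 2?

Removed: #1, #6, #8, #9, #10, #14, #15, #16, #19, #26, #28. (#20, #27 stay — for-cause denied.)
Seating in order: seats 1–8 → #2, #3, #4, #5, #7, #11, #12, #13; alternates → #17, #18.
So alternate 2 is #18.

18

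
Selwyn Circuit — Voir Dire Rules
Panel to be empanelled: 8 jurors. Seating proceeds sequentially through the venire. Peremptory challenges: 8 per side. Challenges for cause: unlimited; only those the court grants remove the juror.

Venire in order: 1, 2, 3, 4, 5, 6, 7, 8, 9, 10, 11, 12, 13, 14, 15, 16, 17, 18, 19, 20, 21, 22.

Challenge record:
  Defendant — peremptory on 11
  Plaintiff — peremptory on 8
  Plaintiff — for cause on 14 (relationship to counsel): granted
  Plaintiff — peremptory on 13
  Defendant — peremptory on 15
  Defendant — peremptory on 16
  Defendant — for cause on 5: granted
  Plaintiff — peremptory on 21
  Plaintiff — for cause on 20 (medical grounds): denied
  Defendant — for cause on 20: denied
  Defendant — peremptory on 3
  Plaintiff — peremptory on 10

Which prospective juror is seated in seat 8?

17

Removed: #3, #5, #8, #10, #11, #13, #14, #15, #16, #21. (#20 stays — for-cause denied.)
Seating in order: seats 1–8 → #1, #2, #4, #6, #7, #9, #12, #17.
So seat 8 is #17.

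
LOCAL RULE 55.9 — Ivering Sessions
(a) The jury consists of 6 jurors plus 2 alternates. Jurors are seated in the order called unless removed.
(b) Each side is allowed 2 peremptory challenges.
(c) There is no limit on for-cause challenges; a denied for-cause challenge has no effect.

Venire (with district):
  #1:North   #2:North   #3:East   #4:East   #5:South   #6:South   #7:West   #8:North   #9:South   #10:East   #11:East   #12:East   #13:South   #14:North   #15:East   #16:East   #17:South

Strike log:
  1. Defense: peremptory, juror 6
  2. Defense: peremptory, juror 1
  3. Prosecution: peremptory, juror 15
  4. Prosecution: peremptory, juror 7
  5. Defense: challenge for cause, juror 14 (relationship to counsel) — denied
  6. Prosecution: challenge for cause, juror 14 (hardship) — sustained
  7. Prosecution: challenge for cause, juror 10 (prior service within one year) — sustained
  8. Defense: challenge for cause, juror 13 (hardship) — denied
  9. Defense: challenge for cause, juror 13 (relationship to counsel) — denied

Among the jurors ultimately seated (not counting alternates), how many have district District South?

Removed: #1, #6, #7, #10, #14, #15.
Seated jurors 1–6: #2, #3, #4, #5, #8, #9 (alternates #11, #12 not counted).
Of those, in District South: #5, #9 → 2.

2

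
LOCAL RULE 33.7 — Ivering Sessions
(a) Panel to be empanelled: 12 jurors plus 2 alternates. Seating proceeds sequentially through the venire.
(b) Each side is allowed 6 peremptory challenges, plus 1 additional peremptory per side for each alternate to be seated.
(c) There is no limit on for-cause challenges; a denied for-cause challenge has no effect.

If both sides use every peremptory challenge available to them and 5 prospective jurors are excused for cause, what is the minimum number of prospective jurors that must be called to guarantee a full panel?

35

Seats to fill: 12 + 2 alternates = 14.
Peremptories: 6 + 1×2 = 8 per side × 2 sides = 16.
For-cause removals: 5.
Minimum venire: 14 + 16 + 5 = 35.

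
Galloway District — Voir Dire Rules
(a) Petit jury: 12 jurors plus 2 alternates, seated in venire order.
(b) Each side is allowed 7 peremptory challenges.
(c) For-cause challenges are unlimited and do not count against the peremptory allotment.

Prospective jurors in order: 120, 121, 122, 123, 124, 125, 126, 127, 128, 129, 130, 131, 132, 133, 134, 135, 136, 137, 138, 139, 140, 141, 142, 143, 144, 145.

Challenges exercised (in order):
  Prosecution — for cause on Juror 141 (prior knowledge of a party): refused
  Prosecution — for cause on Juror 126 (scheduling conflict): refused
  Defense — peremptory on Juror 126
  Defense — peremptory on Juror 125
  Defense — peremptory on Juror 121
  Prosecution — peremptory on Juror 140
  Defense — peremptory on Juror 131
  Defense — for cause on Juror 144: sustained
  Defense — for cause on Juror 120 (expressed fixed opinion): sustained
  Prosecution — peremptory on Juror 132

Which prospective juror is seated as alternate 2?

Removed: #120, #121, #125, #126, #131, #132, #140, #144. (#141 stays — for-cause denied.)
Seating in order: seats 1–12 → #122, #123, #124, #127, #128, #129, #130, #133, #134, #135, #136, #137; alternates → #138, #139.
So alternate 2 is #139.

139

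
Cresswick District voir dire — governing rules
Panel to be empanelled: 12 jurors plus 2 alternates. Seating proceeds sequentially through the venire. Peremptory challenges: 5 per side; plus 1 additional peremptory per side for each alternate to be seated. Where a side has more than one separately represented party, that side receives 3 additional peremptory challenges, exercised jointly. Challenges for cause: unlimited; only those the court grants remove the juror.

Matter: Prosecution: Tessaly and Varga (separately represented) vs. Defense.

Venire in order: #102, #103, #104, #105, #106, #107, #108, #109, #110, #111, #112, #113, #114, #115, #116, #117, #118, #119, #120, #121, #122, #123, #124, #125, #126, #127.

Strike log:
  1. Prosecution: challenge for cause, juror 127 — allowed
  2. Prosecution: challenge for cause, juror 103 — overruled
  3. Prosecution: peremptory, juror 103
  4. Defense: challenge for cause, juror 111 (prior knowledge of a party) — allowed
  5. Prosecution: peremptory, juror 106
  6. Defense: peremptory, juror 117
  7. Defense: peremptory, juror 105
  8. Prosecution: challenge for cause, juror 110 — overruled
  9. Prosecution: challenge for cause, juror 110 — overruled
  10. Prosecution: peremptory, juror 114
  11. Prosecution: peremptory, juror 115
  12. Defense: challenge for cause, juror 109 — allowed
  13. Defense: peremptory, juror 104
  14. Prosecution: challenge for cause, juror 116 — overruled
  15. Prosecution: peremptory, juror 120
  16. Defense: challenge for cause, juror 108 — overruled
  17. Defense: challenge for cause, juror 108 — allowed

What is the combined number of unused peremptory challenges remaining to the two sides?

9

Prosecution allotment: 5 base + 1 × 2 alternates + 3 multi-party = 10. Defense allotment: 5 base + 1 × 2 alternates = 7.
Prosecution peremptories used: #103, #106, #114, #115, #120 — 5 (for-cause on #127, #103, #110, #110, #116 don't count).
Defense peremptories used: #117, #105, #104 — 3 (for-cause on #111, #109, #108, #108 don't count).
Remaining: (10 − 5) + (7 − 3) = 9.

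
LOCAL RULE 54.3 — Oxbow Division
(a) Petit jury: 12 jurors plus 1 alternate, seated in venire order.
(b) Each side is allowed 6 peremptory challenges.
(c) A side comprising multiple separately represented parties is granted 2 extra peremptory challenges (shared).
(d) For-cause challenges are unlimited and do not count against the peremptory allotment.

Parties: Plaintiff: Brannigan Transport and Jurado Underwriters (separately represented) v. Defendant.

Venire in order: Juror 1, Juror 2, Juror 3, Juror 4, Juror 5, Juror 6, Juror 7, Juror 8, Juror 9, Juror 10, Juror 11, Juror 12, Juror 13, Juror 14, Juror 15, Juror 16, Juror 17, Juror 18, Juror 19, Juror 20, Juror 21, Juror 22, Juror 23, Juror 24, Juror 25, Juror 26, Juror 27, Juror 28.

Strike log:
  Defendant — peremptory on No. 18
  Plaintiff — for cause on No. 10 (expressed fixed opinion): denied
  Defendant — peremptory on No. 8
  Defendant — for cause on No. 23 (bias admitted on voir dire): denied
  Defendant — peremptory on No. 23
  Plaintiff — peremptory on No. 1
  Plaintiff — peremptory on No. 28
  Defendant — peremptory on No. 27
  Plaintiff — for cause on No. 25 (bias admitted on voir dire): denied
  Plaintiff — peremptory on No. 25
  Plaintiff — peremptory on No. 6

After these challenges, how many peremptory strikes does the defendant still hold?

2

Defendant allotment: 6.
Defendant peremptories used: #18, #8, #23, #27 — 4 (the for-cause on #23 doesn't count).
Remaining: 6 − 4 = 2.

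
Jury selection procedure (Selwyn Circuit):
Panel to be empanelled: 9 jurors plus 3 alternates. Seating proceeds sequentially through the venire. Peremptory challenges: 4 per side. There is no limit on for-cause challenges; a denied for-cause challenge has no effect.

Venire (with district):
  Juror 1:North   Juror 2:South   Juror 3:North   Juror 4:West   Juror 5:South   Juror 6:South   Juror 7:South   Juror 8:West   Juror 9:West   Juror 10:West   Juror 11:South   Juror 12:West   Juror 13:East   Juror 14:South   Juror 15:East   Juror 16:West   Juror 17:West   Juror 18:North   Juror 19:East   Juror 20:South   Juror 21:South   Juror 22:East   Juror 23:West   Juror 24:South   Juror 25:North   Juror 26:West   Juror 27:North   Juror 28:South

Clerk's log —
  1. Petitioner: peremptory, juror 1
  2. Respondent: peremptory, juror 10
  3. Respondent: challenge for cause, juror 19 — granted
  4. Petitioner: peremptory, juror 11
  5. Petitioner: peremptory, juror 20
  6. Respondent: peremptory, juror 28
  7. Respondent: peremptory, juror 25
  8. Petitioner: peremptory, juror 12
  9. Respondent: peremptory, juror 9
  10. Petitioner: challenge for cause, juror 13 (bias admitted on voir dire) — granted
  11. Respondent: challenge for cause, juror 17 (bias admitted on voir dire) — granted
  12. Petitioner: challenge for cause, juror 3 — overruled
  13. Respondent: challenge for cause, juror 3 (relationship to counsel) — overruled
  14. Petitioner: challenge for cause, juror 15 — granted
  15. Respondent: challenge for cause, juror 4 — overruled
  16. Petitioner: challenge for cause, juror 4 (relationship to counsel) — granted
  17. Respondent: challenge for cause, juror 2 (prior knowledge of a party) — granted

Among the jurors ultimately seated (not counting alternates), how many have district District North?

2

Removed: #1, #2, #4, #9, #10, #11, #12, #13, #15, #17, #19, #20, #25, #28.
Seated jurors 1–9: #3, #5, #6, #7, #8, #14, #16, #18, #21 (alternates #22, #23, #24 not counted).
Of those, in District North: #3, #18 → 2.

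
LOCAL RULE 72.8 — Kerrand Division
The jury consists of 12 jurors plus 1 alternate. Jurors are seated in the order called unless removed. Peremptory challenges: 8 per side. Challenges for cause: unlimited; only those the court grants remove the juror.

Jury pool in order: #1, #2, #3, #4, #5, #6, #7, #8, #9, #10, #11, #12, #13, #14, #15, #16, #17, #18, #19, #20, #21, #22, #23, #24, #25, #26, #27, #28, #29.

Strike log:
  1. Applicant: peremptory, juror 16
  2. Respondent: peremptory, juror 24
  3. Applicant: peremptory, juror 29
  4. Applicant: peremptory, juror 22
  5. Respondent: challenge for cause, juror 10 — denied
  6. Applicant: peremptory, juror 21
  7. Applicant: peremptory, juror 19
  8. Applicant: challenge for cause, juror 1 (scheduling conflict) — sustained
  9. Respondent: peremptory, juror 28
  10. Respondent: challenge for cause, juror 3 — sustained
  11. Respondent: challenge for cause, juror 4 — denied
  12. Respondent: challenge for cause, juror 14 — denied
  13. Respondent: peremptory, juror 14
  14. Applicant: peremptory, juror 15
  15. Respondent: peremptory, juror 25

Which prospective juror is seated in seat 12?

Removed: #1, #3, #14, #15, #16, #19, #21, #22, #24, #25, #28, #29. (#4, #10 stay — for-cause denied.)
Seating in order: seats 1–12 → #2, #4, #5, #6, #7, #8, #9, #10, #11, #12, #13, #17; alternates → #18.
So seat 12 is #17.

17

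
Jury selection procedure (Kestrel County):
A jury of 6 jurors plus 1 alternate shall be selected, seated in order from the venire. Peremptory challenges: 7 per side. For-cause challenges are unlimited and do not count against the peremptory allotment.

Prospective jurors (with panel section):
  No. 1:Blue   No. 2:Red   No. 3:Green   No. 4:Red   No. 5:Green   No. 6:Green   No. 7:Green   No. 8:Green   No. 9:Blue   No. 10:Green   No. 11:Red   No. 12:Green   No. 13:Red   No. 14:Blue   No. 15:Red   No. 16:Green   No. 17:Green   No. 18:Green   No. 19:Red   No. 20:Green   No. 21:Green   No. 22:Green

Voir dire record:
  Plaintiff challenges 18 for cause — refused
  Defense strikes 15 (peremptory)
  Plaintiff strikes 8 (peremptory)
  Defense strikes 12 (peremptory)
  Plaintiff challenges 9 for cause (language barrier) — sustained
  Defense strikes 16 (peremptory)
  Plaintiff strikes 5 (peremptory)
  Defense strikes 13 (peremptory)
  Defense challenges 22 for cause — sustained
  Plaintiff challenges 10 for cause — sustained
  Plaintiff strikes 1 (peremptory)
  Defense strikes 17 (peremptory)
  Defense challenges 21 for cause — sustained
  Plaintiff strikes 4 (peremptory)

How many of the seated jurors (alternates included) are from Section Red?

2

Removed: #1, #4, #5, #8, #9, #10, #12, #13, #15, #16, #17, #21, #22.
Seated (7 incl. alternates): #2, #3, #6, #7, #11, #14, #18.
Of those, in Section Red: #2, #11 → 2.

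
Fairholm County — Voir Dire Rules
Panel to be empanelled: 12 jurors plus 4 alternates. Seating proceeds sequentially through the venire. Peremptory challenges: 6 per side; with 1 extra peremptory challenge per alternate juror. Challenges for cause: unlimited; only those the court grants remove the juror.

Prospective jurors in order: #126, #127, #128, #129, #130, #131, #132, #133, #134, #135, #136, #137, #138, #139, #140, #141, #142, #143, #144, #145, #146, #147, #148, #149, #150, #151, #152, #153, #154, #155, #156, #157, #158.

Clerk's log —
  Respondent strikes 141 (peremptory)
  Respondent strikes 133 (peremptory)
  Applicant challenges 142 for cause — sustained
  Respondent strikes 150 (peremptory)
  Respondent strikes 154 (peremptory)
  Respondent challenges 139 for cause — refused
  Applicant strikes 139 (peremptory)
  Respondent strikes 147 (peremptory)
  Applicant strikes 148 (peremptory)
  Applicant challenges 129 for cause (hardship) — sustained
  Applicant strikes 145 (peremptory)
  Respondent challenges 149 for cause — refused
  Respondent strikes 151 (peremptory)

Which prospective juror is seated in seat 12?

Removed: #129, #133, #139, #141, #142, #145, #147, #148, #150, #151, #154. (#149 stays — for-cause denied.)
Seating in order: seats 1–12 → #126, #127, #128, #130, #131, #132, #134, #135, #136, #137, #138, #140; alternates → #143, #144, #146, #149.
So seat 12 is #140.

140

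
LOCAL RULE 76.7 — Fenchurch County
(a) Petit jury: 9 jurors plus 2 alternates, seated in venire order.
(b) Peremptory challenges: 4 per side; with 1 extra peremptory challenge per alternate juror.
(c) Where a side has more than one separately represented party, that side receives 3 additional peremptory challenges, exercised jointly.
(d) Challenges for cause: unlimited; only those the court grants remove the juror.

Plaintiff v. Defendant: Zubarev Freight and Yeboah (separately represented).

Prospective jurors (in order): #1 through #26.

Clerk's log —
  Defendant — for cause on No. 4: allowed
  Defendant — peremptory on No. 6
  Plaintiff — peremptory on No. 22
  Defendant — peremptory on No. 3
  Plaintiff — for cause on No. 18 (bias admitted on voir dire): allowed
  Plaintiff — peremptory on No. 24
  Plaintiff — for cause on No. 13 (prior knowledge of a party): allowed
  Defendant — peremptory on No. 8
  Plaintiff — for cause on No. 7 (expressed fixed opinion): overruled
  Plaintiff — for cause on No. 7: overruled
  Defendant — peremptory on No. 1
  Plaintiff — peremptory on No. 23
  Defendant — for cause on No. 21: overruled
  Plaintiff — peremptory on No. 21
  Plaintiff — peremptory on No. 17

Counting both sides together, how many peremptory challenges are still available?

Plaintiff allotment: 4 base + 1 × 2 alternates = 6. Defendant allotment: 4 base + 1 × 2 alternates + 3 multi-party = 9.
Plaintiff peremptories used: #22, #24, #23, #21, #17 — 5 (for-cause on #18, #13, #7, #7 don't count).
Defendant peremptories used: #6, #3, #8, #1 — 4 (for-cause on #4, #21 don't count).
Remaining: (6 − 5) + (9 − 4) = 6.

6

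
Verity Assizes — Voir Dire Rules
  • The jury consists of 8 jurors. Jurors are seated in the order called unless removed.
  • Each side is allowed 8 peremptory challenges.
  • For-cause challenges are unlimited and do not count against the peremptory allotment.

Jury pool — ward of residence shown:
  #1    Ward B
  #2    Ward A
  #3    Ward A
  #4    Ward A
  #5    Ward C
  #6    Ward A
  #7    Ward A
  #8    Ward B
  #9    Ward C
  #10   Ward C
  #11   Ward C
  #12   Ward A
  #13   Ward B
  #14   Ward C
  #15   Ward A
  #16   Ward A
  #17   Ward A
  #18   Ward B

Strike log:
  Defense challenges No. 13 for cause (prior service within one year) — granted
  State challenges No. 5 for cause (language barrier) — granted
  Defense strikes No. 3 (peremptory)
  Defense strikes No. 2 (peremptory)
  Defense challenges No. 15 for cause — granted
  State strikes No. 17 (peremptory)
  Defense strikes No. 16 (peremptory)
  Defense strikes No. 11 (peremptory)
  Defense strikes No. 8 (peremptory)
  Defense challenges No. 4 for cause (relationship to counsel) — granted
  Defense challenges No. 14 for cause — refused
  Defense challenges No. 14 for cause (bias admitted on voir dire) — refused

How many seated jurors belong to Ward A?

Removed: #2, #3, #4, #5, #8, #11, #13, #15, #16, #17.
Seated jurors 1–8: #1, #6, #7, #9, #10, #12, #14, #18.
Of those, in Ward A: #6, #7, #12 → 3.

3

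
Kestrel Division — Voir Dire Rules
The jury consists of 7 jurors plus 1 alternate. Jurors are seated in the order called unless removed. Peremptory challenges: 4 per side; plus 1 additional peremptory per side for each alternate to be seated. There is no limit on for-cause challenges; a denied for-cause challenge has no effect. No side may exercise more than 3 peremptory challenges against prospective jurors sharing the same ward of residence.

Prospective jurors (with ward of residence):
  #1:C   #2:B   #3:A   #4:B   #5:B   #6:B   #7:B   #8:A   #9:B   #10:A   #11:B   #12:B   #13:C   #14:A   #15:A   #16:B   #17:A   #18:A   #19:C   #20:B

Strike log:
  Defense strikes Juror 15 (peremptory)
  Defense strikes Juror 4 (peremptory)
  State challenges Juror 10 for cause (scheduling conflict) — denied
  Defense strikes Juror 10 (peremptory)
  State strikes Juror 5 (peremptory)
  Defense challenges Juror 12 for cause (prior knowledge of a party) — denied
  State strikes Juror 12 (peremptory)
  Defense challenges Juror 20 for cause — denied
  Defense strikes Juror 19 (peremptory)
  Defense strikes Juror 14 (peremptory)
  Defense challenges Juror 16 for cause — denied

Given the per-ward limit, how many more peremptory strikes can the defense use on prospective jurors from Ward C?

0

Defense peremptories so far: #15, #4, #10, #19, #14 — 5 of 5 used, 0 left overall.
Against Ward C: #19 — 1 used; per-ward cap 3 leaves 2.
Binding limit: min(0, 2) = 0.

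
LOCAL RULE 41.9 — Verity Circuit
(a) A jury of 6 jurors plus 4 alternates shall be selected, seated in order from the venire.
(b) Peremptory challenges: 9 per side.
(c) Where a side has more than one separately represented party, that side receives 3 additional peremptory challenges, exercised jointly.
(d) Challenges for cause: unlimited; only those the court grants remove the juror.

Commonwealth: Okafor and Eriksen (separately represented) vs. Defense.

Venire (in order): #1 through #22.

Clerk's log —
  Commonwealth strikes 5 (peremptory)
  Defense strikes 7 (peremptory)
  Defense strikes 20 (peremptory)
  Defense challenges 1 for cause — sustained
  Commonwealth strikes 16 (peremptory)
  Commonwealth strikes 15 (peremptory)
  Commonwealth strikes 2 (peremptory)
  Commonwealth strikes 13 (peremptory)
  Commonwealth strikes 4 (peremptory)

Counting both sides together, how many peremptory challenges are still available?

13

Commonwealth allotment: 9 base + 3 multi-party = 12. Defense allotment: 9.
Commonwealth peremptories used: #5, #16, #15, #2, #13, #4 — 6.
Defense peremptories used: #7, #20 — 2 (the for-cause on #1 doesn't count).
Remaining: (12 − 6) + (9 − 2) = 13.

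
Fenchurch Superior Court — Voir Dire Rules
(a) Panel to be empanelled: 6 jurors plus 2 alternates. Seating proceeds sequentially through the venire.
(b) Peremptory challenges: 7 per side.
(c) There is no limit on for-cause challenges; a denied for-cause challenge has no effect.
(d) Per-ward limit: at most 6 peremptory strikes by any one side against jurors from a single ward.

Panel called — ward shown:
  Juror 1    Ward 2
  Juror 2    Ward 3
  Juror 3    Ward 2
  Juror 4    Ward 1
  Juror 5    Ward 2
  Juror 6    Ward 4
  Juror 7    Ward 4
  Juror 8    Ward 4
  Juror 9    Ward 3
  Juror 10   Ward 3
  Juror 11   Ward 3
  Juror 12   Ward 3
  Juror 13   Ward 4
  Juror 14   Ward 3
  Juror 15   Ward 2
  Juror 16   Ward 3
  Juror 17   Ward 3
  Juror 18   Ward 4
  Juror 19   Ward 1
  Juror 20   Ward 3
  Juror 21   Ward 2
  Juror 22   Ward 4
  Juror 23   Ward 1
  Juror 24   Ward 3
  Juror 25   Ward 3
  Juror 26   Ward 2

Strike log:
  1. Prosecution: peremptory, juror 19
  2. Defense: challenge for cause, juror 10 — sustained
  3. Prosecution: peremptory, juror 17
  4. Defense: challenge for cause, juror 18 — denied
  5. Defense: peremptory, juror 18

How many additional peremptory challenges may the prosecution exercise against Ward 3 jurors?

Prosecution peremptories so far: #19, #17 — 2 of 7 used, 5 left overall.
Against Ward 3: #17 — 1 used; per-ward cap 6 leaves 5.
Binding limit: min(5, 5) = 5.

5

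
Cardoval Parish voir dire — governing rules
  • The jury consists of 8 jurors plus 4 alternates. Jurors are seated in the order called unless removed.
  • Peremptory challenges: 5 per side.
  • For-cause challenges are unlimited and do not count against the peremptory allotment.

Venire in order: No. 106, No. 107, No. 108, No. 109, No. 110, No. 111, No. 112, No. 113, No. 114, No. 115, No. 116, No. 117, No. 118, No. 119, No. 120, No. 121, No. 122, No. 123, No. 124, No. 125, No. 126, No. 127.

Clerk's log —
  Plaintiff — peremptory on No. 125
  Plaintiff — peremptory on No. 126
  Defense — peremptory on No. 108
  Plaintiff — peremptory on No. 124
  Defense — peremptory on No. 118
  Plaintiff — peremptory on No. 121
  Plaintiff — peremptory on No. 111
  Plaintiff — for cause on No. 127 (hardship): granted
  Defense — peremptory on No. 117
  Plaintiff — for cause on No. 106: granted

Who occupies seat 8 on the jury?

Removed: #106, #108, #111, #117, #118, #121, #124, #125, #126, #127.
Seating in order: seats 1–8 → #107, #109, #110, #112, #113, #114, #115, #116; alternates → #119, #120, #122, #123.
So seat 8 is #116.

116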